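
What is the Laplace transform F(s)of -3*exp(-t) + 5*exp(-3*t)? 5/(s + 3) - 3/(s + 1)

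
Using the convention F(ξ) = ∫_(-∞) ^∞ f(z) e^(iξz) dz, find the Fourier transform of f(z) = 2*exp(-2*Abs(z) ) 8/(ξ^2 + 4) 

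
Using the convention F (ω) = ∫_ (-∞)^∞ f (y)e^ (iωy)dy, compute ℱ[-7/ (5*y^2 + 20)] -7*pi*exp (-2*Abs (ω))/10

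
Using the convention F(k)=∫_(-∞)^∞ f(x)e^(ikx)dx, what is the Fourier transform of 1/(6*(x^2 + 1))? pi*exp(-Abs(k))/6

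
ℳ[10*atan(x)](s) -5*pi*sec(pi*s/2)/s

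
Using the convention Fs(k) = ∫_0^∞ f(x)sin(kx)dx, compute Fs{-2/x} -pi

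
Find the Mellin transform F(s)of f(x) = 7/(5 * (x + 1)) 7 * pi * csc(pi * s)/5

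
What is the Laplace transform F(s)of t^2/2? s^(-3)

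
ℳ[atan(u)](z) -pi * sec(pi * z/2)/(2 * z)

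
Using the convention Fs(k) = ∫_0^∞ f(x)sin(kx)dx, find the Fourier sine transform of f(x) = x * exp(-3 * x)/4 3 * k/(2 * (k^2 + 9)^2)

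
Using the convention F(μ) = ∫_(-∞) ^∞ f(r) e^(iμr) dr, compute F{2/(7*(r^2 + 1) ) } 2*pi*exp(-Abs(μ) ) /7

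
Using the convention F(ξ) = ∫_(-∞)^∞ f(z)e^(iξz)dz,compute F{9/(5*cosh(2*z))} 9*pi/(10*cosh(pi*ξ/4))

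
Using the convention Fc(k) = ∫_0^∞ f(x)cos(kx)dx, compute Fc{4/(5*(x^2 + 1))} 2*pi*exp(-k)/5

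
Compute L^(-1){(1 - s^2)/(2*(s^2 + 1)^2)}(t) -t*cos(t)/2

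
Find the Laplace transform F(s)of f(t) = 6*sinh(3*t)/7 18/(7*(s^2 - 9))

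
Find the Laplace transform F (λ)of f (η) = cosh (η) λ/ (λ^2-1)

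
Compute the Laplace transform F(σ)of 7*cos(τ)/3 7*σ/(3*(σ^2+1))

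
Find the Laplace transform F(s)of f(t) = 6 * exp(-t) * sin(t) 6/((s + 1)^2 + 1)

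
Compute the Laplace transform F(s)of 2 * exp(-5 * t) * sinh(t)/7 2/(7 * ((s+5)^2 - 1))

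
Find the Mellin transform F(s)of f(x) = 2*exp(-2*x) 2^(1 - s)*gamma(s)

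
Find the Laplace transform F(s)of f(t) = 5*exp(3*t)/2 5/(2*(s - 3))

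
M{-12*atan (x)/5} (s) 6*pi*sec (pi*s/2)/ (5*s)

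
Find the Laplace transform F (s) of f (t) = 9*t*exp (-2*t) 9/ (s + 2) ^2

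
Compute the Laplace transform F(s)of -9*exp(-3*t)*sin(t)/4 -9/(4*(s + 3)^2 + 4)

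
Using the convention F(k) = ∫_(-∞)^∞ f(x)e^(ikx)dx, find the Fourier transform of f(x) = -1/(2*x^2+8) -pi*exp(-2*Abs(k))/4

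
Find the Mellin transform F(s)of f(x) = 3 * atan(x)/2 -3 * pi * sec(pi * s/2)/(4 * s)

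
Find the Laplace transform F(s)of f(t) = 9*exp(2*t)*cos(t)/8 9*(s - 2)/(8*((s - 2)^2 + 1))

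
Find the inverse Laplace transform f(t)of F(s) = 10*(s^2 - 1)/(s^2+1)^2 10*t*cos(t)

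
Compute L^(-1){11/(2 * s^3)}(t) 11 * t^2/4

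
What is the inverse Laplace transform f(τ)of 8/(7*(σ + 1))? 8*exp(-τ)/7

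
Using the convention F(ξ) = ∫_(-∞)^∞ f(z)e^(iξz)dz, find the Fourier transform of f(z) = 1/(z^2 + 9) pi * exp(-3 * Abs(ξ))/3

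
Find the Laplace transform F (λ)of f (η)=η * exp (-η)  (λ+1)^ (-2)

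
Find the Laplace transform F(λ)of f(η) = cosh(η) λ/(λ^2-1)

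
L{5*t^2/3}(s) 10/(3*s^3)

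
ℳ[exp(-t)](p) gamma(p)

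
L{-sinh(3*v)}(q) -3/(q^2 - 9)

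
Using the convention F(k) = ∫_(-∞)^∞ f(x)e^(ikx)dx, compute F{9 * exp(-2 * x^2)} 9 * sqrt(2) * sqrt(pi) * exp(-k^2/8)/2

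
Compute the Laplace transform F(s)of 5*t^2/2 5/s^3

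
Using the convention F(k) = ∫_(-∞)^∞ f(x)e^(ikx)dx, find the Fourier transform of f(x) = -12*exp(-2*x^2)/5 -6*sqrt(2)*sqrt(pi)*exp(-k^2/8)/5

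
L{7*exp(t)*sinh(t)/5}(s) 7/(5*s*(s - 2))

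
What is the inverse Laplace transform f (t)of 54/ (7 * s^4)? 9 * t^3/7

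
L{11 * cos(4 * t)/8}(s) 11 * s/(8 * (s^2 + 16))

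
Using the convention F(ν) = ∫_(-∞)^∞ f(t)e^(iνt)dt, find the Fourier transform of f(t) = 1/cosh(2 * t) pi/(2 * cosh(pi * ν/4))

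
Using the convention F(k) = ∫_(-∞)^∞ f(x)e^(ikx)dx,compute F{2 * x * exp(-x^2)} I * sqrt(pi) * k * exp(-k^2/4)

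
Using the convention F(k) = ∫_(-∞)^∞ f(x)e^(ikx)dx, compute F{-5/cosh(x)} -5 * pi/cosh(pi * k/2)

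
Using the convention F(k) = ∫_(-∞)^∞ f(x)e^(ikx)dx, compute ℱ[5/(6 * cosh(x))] 5 * pi/(6 * cosh(pi * k/2))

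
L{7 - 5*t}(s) 7/s - 5/s^2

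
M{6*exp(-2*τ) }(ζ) 6*gamma(ζ) /2^ζ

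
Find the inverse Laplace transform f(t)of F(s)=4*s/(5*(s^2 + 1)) 4*cos(t)/5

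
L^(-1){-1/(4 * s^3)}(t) -t^2/8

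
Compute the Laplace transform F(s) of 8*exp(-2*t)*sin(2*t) 16/((s + 2) ^2 + 4) 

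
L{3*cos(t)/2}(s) 3*s/(2*(s^2 + 1))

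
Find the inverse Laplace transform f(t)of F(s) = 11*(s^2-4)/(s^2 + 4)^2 11*t*cos(2*t)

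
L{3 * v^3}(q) 18/q^4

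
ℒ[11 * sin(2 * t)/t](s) 11 * atan(2/s)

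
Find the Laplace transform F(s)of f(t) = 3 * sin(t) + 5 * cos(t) 3/(s^2 + 1) + 5 * s/(s^2 + 1)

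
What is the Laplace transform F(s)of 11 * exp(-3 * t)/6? 11/(6 * (s + 3))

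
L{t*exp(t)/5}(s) 1/(5*(s - 1)^2)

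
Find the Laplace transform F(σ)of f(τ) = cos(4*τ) σ/(σ^2 + 16)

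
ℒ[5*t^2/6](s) 5/(3*s^3)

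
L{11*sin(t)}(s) 11/(s^2 + 1)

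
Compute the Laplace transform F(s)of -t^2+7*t 7/s^2-2/s^3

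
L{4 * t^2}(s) 8/s^3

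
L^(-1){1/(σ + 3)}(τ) exp(-3*τ)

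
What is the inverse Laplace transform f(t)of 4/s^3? 2 * t^2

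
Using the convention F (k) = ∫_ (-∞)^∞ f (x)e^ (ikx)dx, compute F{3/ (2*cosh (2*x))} 3*pi/ (4*cosh (pi*k/4))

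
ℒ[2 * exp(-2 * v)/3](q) 2/(3 * (q + 2))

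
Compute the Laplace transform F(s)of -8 -8/s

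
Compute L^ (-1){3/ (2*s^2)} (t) 3*t/2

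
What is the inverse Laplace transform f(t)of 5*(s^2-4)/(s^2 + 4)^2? 5*t*cos(2*t)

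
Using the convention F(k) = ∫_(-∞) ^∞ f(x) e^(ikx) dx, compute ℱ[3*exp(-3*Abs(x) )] 18/(k^2 + 9) 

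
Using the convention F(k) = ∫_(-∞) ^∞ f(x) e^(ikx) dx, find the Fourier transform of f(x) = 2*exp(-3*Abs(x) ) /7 12/(7*(k^2 + 9) ) 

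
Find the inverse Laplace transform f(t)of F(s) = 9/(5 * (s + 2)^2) 9 * t * exp(-2 * t)/5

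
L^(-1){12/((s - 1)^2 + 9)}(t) 4*exp(t)*sin(3*t)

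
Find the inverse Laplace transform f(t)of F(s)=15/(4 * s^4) 5 * t^3/8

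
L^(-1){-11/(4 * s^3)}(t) -11 * t^2/8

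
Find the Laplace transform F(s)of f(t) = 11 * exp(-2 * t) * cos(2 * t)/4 11 * (s + 2)/(4 * ((s + 2)^2 + 4))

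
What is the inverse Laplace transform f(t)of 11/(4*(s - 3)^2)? 11*t*exp(3*t)/4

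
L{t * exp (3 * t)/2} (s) 1/ (2 * (s - 3)^2)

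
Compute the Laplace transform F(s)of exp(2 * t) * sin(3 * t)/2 3/(2 * ((s - 2)^2 + 9))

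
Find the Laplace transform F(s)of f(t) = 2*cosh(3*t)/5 2*s/(5*(s^2 - 9))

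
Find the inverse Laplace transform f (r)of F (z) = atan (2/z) sin (2*r)/r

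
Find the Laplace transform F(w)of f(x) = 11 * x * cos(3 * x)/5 11 * (w^2 - 9)/(5 * (w^2+9)^2)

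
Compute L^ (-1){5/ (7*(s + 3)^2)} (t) 5*t*exp (-3*t)/7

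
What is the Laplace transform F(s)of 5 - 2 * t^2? 5/s - 4/s^3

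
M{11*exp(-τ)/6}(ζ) 11*gamma(ζ)/6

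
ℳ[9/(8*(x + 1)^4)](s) 3*gamma(s)*gamma(4 - s)/16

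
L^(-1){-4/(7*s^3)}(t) -2*t^2/7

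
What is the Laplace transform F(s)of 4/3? 4/(3 * s)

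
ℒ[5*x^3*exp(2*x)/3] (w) 10/(w - 2)^4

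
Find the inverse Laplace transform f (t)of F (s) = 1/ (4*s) 1/4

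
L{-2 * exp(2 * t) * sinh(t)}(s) -2/((s - 2)^2 - 1)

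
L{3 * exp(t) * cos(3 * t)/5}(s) 3 * (s - 1)/(5 * ((s - 1)^2 + 9))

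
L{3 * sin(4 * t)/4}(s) 3/(s^2 + 16)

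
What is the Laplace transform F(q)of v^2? 2/q^3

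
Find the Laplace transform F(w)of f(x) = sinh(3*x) 3/(w^2 - 9)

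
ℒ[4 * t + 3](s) 4/s^2 + 3/s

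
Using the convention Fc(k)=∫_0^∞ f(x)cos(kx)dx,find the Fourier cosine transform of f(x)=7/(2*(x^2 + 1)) 7*pi*exp(-k)/4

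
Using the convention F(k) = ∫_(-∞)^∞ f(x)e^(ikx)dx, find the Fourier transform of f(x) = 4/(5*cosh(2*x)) 2*pi/(5*cosh(pi*k/4))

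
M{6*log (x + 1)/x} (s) -6*pi*csc (pi*s)/ (s - 1)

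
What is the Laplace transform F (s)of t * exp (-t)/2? 1/ (2 * (s + 1)^2)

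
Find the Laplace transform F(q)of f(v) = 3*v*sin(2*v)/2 6*q/(q^2 + 4)^2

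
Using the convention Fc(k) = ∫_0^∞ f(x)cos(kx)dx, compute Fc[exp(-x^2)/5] sqrt(pi) * exp(-k^2/4)/10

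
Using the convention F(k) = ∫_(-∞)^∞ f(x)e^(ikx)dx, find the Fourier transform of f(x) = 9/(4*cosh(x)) 9*pi/(4*cosh(pi*k/2))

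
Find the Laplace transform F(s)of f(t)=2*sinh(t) 2/(s^2-1)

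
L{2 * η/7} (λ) 2/ (7 * λ^2)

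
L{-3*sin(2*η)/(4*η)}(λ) -3*atan(2/λ)/4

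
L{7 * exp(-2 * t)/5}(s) 7/(5 * (s + 2))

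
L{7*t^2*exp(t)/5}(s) 14/(5*(s - 1)^3)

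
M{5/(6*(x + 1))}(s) 5*pi*csc(pi*s)/6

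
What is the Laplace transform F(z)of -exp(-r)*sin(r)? -1/((z + 1)^2 + 1)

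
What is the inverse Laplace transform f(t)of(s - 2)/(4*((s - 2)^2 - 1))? exp(2*t)*cosh(t)/4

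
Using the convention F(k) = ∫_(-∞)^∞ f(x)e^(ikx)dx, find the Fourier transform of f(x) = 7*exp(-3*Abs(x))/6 7/(k^2 + 9)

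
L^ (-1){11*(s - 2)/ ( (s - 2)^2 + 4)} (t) 11*exp (2*t)*cos (2*t)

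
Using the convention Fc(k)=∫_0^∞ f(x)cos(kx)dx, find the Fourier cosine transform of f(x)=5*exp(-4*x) 20/(k^2 + 16)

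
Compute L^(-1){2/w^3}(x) x^2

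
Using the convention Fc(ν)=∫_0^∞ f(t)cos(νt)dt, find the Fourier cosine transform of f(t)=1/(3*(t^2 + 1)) pi*exp(-ν)/6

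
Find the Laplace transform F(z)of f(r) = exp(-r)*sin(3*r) 3/((z + 1)^2 + 9)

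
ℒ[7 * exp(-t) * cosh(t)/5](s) 7 * (s + 1)/(5 * s * (s + 2))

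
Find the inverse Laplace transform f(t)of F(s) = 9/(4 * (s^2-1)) 9 * sinh(t)/4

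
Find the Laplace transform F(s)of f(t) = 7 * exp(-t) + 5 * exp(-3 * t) 7/(s + 1) + 5/(s + 3)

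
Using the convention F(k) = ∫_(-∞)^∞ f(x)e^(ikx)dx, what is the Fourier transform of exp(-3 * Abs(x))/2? 3/(k^2 + 9)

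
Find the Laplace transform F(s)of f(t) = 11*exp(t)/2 11/(2*(s - 1))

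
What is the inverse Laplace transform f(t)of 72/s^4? 12*t^3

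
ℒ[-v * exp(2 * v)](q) -1/(q - 2)^2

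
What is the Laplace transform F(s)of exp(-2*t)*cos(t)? (s + 2)/((s + 2)^2 + 1)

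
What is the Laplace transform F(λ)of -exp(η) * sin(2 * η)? -2/((λ - 1)^2 + 4)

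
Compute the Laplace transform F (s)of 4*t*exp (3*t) 4/ (s - 3)^2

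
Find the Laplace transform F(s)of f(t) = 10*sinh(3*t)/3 10/(s^2 - 9)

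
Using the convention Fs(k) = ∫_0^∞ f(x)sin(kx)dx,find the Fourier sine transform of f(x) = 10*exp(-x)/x 10*atan(k)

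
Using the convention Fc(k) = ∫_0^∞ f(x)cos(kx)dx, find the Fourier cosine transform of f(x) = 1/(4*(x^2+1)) pi*exp(-k)/8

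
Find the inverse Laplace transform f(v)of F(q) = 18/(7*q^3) 9*v^2/7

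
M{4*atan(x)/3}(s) -2*pi*sec(pi*s/2)/(3*s)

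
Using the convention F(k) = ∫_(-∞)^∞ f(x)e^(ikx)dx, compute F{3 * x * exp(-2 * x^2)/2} 3 * sqrt(2) * I * sqrt(pi) * k * exp(-k^2/8)/16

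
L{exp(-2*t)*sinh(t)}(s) 1/((s + 2)^2 - 1)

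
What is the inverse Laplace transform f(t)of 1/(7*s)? 1/7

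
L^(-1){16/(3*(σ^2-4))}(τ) 8*sinh(2*τ)/3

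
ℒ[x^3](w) 6/w^4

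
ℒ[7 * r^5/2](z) 420/z^6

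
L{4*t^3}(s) 24/s^4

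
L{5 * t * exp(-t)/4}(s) 5/(4 * (s + 1)^2)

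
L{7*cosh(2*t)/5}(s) 7*s/(5*(s^2 - 4))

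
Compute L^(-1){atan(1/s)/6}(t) sin(t)/(6*t)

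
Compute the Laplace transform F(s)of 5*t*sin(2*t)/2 10*s/(s^2 + 4)^2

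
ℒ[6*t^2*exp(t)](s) 12/(s - 1)^3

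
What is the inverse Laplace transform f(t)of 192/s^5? 8 * t^4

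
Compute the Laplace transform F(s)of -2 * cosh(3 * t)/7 -2 * s/(7 * s^2 - 63)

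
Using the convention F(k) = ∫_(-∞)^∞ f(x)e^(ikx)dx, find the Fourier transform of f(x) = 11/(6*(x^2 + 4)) 11*pi*exp(-2*Abs(k))/12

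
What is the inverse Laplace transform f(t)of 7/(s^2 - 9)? 7*sinh(3*t)/3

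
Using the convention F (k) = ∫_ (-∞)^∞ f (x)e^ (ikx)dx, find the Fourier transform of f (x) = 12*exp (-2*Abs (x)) 48/ (k^2 + 4)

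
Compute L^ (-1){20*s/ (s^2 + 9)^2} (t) 10*t*sin (3*t)/3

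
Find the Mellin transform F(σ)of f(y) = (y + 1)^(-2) (-pi * σ + pi)/sin(pi * σ)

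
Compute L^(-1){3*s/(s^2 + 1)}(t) 3*cos(t)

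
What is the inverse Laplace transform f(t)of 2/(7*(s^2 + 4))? sin(2*t)/7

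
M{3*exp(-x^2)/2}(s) 3*gamma(s/2)/4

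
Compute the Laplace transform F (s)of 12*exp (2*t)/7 12/ (7*(s - 2))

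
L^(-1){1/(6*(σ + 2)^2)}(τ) τ*exp(-2*τ)/6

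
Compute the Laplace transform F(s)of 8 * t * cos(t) 8 * (s^2-1)/(s^2 + 1)^2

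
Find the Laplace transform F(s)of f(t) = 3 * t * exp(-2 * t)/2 3/(2 * (s + 2)^2)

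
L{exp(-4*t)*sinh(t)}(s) 1/((s+4)^2 - 1)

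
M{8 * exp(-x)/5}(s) 8 * gamma(s)/5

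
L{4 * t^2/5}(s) 8/(5 * s^3)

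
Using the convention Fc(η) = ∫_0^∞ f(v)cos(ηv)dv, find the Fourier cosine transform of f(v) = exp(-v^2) sqrt(pi)*exp(-η^2/4)/2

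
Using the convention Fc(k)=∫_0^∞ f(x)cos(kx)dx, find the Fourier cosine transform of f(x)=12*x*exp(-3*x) 12*(9 - k^2)/(k^2+9)^2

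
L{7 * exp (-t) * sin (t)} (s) 7/ ( (s + 1)^2 + 1)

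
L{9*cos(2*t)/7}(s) 9*s/(7*(s^2 + 4))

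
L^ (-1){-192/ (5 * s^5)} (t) -8 * t^4/5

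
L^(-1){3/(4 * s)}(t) 3/4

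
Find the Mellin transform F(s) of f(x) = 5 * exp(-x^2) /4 5 * gamma(s/2) /8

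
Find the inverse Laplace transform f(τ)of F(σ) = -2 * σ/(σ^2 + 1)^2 -τ * sin(τ)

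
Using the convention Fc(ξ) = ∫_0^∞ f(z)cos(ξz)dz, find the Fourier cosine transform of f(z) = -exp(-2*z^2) -sqrt(2)*sqrt(pi)*exp(-ξ^2/8)/4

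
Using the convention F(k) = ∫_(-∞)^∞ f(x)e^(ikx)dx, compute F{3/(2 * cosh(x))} 3 * pi/(2 * cosh(pi * k/2))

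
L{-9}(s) -9/s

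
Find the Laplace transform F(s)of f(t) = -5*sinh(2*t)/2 -5/(s^2-4)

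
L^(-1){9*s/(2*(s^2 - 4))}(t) 9*cosh(2*t)/2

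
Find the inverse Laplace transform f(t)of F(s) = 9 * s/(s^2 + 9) 9 * cos(3 * t)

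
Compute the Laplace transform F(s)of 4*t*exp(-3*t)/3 4/(3*(s + 3)^2)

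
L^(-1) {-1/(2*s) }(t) -1/2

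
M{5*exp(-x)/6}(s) 5*gamma(s)/6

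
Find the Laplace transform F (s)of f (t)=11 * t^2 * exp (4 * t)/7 22/ (7 * (s - 4)^3)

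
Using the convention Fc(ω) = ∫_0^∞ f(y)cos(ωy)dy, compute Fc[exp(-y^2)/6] sqrt(pi)*exp(-ω^2/4)/12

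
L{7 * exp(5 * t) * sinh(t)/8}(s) 7/(8 * ((s - 5)^2-1))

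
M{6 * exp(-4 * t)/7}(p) 6 * gamma(p)/(7 * 2^(2 * p))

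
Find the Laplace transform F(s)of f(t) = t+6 6/s+s^(-2)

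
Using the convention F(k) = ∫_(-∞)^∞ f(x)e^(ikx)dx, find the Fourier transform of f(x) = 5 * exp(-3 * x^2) 5 * sqrt(3) * sqrt(pi) * exp(-k^2/12)/3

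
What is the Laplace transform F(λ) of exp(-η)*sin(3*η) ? 3/((λ + 1) ^2 + 9) 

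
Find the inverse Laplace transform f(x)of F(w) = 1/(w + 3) exp(-3*x)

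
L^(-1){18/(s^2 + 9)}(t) 6 * sin(3 * t)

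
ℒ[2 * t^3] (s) 12/s^4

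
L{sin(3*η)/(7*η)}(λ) atan(3/λ)/7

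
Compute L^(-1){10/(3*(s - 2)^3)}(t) 5*t^2*exp(2*t)/3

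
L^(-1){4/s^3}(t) 2*t^2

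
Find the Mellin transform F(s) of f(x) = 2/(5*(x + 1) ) 2*pi*csc(pi*s) /5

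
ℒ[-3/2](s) -3/(2 * s)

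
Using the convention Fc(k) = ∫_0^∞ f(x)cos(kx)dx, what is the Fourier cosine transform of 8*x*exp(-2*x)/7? 8*(4 - k^2)/(7*(k^2 + 4)^2)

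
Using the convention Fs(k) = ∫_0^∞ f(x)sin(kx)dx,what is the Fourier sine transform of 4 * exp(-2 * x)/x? 4 * atan(k/2)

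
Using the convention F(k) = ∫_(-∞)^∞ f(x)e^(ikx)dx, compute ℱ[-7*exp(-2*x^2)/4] -7*sqrt(2)*sqrt(pi)*exp(-k^2/8)/8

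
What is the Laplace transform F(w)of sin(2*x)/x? atan(2/w)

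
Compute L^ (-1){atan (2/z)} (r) sin (2*r)/r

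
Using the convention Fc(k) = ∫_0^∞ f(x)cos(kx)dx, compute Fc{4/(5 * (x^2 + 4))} pi * exp(-2 * k)/5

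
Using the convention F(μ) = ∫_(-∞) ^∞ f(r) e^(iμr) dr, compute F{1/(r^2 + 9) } pi*exp(-3*Abs(μ) ) /3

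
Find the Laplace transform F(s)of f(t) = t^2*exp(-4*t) 2/(s + 4)^3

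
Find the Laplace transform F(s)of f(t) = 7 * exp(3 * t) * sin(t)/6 7/(6 * ((s - 3)^2 + 1))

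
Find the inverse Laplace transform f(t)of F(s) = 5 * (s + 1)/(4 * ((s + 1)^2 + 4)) 5 * exp(-t) * cos(2 * t)/4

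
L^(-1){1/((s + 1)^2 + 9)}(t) exp(-t) * sin(3 * t)/3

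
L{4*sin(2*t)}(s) 8/(s^2+4)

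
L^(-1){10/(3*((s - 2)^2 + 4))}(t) 5*exp(2*t)*sin(2*t)/3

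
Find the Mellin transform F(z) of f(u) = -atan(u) pi * sec(pi * z/2) /(2 * z) 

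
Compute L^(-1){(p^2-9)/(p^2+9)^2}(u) u * cos(3 * u)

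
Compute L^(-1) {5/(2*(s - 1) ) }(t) 5*exp(t) /2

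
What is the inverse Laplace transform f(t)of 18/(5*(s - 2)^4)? 3*t^3*exp(2*t)/5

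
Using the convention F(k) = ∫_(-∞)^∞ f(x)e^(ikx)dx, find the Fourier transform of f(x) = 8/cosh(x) 8*pi/cosh(pi*k/2)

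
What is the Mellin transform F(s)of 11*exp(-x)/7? 11*gamma(s)/7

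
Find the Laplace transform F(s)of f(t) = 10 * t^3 60/s^4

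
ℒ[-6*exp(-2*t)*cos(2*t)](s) 6*(-s - 2)/((s + 2)^2 + 4)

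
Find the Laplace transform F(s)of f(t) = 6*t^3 36/s^4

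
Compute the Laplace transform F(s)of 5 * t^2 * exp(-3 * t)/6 5/(3 * (s + 3)^3)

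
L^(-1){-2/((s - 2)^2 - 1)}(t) -2 * exp(2 * t) * sinh(t)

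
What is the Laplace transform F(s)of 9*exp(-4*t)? 9/(s + 4)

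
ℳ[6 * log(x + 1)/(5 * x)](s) -6 * pi * csc(pi * s)/(5 * s - 5)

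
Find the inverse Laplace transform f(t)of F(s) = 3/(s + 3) 3 * exp(-3 * t)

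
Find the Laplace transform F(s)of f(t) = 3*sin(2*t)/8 3/(4*(s^2 + 4))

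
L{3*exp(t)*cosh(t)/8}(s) 3*(s - 1)/(8*s*(s - 2))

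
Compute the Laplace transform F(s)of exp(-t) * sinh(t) 1/(s * (s + 2))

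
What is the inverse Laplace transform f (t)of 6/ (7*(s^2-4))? 3*sinh (2*t)/7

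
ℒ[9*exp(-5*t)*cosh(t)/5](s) 9*(s + 5)/(5*((s + 5)^2 - 1))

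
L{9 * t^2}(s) 18/s^3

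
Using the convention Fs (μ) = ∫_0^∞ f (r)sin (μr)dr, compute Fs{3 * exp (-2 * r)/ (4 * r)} 3 * atan (μ/2)/4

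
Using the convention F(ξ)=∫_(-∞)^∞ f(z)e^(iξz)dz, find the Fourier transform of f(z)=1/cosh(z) pi/cosh(pi * ξ/2)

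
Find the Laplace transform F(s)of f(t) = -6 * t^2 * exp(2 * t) -12/(s - 2)^3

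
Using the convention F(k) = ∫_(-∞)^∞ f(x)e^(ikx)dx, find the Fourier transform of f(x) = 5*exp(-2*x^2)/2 5*sqrt(2)*sqrt(pi)*exp(-k^2/8)/4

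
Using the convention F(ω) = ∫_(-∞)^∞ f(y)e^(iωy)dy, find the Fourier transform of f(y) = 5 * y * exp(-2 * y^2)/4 5 * sqrt(2) * I * sqrt(pi) * ω * exp(-ω^2/8)/32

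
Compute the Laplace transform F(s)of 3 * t 3/s^2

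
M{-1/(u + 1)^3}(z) -pi * (z - 2) * (z - 1)/(2 * sin(pi * z))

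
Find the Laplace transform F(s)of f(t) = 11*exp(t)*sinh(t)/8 11/(8*s*(s - 2))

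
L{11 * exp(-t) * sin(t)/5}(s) 11/(5 * ((s + 1)^2 + 1))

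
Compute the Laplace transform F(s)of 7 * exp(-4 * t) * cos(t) 7 * (s + 4)/((s + 4)^2 + 1)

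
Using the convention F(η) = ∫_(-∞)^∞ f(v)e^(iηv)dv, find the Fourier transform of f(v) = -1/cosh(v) -pi/cosh(pi*η/2)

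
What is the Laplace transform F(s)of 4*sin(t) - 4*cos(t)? 4/(s^2 + 1) - 4*s/(s^2 + 1)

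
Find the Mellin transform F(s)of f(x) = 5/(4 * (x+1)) 5 * pi * csc(pi * s)/4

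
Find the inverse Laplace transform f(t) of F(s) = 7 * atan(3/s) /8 7 * sin(3 * t) /(8 * t) 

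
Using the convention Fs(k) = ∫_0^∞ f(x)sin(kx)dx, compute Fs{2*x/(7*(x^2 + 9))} pi*exp(-3*k)/7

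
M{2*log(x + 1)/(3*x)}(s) -2*pi*csc(pi*s)/(3*s - 3)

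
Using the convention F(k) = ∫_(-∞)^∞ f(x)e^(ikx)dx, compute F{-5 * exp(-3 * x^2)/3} -5 * sqrt(3) * sqrt(pi) * exp(-k^2/12)/9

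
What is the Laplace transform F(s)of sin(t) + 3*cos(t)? 1/(s^2 + 1) + 3*s/(s^2 + 1)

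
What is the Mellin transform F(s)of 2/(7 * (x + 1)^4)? gamma(s) * gamma(4 - s)/21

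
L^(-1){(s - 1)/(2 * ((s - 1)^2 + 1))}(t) exp(t) * cos(t)/2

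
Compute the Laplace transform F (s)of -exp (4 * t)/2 -1/ (2 * s - 8)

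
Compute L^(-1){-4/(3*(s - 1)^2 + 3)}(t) -4*exp(t)*sin(t)/3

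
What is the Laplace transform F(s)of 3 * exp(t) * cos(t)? 3 * (s - 1)/((s - 1)^2 + 1)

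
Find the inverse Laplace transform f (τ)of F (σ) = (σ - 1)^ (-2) τ * exp (τ)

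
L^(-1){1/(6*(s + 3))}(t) exp(-3*t)/6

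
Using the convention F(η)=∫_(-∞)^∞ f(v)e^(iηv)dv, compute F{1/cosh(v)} pi/cosh(pi * η/2)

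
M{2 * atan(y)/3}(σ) -pi * sec(pi * σ/2)/(3 * σ)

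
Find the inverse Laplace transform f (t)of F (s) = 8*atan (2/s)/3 8*sin (2*t)/ (3*t)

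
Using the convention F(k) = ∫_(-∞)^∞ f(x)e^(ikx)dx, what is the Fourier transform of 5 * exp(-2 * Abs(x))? 20/(k^2+4)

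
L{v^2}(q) 2/q^3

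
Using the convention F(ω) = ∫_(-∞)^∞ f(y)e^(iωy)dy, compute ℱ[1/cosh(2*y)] pi/(2*cosh(pi*ω/4))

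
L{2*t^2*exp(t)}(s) 4/(s - 1)^3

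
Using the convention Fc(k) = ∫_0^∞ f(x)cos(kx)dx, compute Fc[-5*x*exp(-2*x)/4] 5*(k^2-4)/(4*(k^2 + 4)^2)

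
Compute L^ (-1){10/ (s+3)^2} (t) 10*t*exp (-3*t)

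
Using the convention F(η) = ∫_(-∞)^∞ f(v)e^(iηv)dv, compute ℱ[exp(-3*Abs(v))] 6/(η^2 + 9)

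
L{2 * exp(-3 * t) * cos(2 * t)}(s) 2 * (s + 3)/((s + 3)^2 + 4)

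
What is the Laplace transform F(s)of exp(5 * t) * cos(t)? (s - 5)/((s - 5)^2 + 1)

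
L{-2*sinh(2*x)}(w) -4/(w^2-4)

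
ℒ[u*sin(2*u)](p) 4*p/(p^2 + 4) ^2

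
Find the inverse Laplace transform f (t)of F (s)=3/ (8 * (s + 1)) 3 * exp (-t)/8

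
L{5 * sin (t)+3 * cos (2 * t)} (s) 3 * s/ (s^2+4)+5/ (s^2+1)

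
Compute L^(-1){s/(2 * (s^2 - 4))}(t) cosh(2 * t)/2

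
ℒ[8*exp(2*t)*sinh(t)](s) 8/((s - 2)^2 - 1)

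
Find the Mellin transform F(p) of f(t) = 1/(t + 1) pi * csc(pi * p) 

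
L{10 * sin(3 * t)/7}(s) 30/(7 * (s^2 + 9))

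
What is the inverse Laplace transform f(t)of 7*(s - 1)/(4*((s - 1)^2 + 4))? 7*exp(t)*cos(2*t)/4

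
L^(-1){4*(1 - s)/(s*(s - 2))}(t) -4*exp(t)*cosh(t)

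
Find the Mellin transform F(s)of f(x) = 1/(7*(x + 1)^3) pi*(s - 2)*(s - 1)/(14*sin(pi*s))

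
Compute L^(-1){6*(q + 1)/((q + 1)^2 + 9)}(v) 6*exp(-v)*cos(3*v)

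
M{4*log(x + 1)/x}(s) -4*pi*csc(pi*s)/(s - 1)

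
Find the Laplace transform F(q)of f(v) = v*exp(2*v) (q - 2)^(-2)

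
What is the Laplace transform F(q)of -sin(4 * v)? -4/(q^2 + 16)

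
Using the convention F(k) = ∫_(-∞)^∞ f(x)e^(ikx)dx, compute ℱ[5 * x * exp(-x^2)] 5 * I * sqrt(pi) * k * exp(-k^2/4)/2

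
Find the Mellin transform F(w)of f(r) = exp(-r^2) gamma(w/2)/2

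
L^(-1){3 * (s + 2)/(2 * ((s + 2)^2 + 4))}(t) 3 * exp(-2 * t) * cos(2 * t)/2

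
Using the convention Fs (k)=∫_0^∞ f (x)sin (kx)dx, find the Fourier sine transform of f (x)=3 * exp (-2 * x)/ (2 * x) 3 * atan (k/2)/2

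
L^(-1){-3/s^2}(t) -3*t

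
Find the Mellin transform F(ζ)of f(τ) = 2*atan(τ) -pi*sec(pi*ζ/2)/ζ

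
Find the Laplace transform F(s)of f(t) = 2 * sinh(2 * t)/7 4/(7 * (s^2-4))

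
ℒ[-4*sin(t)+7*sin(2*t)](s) 14/(s^2+4) - 4/(s^2+1)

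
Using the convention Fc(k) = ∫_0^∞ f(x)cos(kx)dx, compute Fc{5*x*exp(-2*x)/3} 5*(4 - k^2)/(3*(k^2 + 4)^2)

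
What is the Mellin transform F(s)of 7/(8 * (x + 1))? 7 * pi * csc(pi * s)/8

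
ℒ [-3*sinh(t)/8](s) -3/(8*s^2 - 8)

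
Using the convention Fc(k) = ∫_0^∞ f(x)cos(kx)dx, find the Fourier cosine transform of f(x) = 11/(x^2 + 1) 11*pi*exp(-k)/2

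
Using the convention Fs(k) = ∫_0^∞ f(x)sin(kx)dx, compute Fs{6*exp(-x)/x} 6*atan(k)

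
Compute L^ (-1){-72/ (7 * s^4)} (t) -12 * t^3/7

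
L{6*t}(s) 6/s^2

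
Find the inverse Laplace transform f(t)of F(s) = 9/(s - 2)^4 3*t^3*exp(2*t)/2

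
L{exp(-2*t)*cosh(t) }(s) (s + 2) /((s + 2) ^2-1) 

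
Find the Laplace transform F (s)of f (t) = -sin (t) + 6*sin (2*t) 12/ (s^2 + 4) - 1/ (s^2 + 1)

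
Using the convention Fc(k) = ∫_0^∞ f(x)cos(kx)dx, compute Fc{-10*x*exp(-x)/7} 10*(k^2-1)/(7*(k^2 + 1)^2)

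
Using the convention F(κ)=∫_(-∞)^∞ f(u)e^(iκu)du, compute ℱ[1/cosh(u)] pi/cosh(pi * κ/2)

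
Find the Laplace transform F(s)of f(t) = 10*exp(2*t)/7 10/(7*(s - 2))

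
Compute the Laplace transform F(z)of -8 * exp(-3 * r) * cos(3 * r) 8 * (-z - 3)/((z + 3)^2 + 9)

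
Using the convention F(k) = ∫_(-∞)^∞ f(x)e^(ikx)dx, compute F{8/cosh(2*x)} 4*pi/cosh(pi*k/4)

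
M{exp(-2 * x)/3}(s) gamma(s)/(3 * 2^s)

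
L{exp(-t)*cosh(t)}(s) (s + 1)/(s*(s + 2))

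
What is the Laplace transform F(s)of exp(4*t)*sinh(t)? 1/((s - 4)^2-1)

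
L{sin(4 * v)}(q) 4/(q^2 + 16)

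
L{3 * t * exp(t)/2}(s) 3/(2 * (s - 1)^2)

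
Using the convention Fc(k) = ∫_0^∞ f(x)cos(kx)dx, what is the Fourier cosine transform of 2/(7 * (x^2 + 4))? pi * exp(-2 * k)/14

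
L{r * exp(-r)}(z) (z + 1)^(-2)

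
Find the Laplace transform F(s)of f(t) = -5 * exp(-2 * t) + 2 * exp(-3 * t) 2/(s + 3)-5/(s + 2)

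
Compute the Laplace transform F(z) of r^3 6/z^4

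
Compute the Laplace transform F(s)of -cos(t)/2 -s/(2*s^2 + 2)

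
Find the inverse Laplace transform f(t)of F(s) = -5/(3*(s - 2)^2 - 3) -5*exp(2*t)*sinh(t)/3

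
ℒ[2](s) 2/s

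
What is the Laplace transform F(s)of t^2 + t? 2/s^3 + s^(-2)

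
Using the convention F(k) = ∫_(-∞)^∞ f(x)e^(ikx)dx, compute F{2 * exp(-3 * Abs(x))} 12/(k^2+9)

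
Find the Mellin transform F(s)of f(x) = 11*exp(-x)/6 11*gamma(s)/6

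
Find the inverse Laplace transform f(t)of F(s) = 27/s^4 9*t^3/2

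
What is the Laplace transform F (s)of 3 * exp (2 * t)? 3/ (s - 2)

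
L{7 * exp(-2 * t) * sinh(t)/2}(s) 7/(2 * ((s + 2)^2 - 1))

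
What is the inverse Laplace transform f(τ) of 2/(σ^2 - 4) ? sinh(2 * τ) 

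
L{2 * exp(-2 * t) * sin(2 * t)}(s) 4/((s + 2)^2 + 4)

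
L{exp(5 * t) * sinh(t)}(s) 1/((s - 5)^2 - 1)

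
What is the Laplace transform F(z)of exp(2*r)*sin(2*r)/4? 1/(2*((z - 2)^2 + 4))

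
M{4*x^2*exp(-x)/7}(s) 4*gamma(s + 2)/7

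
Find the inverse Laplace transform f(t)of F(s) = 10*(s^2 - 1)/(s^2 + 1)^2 10*t*cos(t)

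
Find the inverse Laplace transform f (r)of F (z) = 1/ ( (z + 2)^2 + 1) exp (-2*r)*sin (r)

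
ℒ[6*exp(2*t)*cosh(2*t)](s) 6*(s - 2)/(s*(s - 4))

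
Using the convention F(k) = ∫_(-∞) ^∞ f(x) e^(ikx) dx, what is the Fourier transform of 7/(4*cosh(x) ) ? 7*pi/(4*cosh(pi*k/2) ) 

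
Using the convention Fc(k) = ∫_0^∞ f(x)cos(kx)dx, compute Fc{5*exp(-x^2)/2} 5*sqrt(pi)*exp(-k^2/4)/4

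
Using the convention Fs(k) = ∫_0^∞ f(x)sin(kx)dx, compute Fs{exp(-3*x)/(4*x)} atan(k/3)/4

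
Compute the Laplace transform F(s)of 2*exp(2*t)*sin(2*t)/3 4/(3*((s - 2)^2 + 4))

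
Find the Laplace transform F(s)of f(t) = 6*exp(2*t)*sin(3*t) 18/((s - 2)^2 + 9)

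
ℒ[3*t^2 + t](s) s^(-2) + 6/s^3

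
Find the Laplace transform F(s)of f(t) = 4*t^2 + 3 8/s^3 + 3/s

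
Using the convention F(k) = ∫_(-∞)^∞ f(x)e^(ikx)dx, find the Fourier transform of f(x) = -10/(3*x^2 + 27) -10*pi*exp(-3*Abs(k))/9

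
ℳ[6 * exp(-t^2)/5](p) 3 * gamma(p/2)/5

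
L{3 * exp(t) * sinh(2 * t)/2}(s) 3/((s - 1)^2 - 4)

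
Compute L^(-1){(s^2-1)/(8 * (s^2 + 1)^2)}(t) t * cos(t)/8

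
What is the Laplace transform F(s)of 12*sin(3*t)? 36/(s^2 + 9)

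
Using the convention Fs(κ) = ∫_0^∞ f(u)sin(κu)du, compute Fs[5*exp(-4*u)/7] 5*κ/(7*(κ^2 + 16))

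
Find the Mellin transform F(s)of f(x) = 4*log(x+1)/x -4*pi*csc(pi*s)/(s - 1)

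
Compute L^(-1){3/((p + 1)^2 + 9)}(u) exp(-u)*sin(3*u)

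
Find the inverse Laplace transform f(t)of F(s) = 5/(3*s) 5/3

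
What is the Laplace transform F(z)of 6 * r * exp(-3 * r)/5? 6/(5 * (z + 3)^2)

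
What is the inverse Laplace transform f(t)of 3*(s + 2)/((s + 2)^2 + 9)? 3*exp(-2*t)*cos(3*t)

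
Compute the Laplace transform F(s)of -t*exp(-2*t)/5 -1/(5*(s+2)^2)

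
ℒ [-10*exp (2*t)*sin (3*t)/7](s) -30/ (7*(s - 2)^2 + 63)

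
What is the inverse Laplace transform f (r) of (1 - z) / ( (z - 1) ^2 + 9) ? -exp (r)*cos (3*r) 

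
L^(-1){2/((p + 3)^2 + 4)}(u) exp(-3*u)*sin(2*u)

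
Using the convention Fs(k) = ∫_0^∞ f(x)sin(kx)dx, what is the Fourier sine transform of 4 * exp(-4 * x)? 4 * k/(k^2+16)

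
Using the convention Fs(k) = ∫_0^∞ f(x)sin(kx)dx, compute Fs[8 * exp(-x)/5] 8 * k/(5 * (k^2 + 1))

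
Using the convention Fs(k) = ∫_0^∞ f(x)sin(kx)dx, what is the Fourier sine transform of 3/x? 3 * pi/2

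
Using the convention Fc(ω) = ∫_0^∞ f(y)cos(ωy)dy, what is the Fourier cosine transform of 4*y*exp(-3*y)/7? 4*(9 - ω^2)/(7*(ω^2 + 9)^2)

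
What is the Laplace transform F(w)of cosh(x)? w/(w^2 - 1)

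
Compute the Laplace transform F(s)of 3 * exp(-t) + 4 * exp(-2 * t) 3/(s + 1) + 4/(s + 2)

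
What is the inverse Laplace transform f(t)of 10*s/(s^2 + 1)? 10*cos(t)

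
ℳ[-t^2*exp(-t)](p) -gamma(p + 2)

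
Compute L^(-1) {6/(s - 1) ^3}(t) 3 * t^2 * exp(t) 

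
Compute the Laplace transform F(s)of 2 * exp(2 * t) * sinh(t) 2/((s - 2)^2 - 1)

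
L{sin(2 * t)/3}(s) 2/(3 * (s^2 + 4))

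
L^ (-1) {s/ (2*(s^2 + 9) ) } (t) cos (3*t) /2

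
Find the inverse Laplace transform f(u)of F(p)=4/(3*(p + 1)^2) 4*u*exp(-u)/3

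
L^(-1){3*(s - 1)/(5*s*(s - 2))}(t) 3*exp(t)*cosh(t)/5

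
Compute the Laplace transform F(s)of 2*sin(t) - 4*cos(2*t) 2/(s^2 + 1) - 4*s/(s^2 + 4)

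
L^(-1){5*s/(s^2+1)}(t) 5*cos(t)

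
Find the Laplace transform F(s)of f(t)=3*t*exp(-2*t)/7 3/(7*(s + 2)^2)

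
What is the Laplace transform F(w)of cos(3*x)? w/(w^2 + 9)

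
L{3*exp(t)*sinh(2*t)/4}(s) 3/(2*((s - 1)^2-4))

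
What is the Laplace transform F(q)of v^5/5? 24/q^6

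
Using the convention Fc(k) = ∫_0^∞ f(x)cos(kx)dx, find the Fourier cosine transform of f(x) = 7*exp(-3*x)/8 21/(8*(k^2 + 9))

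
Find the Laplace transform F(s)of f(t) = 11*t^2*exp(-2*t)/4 11/(2*(s+2)^3)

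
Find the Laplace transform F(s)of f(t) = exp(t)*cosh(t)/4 (s - 1)/(4*s*(s - 2))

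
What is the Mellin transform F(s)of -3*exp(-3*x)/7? -3^(1 - s)*gamma(s)/7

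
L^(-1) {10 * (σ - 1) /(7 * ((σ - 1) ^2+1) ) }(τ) 10 * exp(τ) * cos(τ) /7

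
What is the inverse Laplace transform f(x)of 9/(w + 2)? 9*exp(-2*x)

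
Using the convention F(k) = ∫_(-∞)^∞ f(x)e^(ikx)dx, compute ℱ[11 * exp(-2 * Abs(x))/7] 44/(7 * (k^2 + 4))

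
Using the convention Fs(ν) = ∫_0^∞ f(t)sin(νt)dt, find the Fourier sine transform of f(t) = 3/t 3 * pi/2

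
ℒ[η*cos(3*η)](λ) (λ^2 - 9)/(λ^2 + 9)^2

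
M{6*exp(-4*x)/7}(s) 6*gamma(s)/(7*2^(2*s))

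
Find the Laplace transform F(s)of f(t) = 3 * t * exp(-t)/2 3/(2 * (s + 1)^2)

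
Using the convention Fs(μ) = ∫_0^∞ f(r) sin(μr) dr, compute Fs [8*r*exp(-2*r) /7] 32*μ/(7*(μ^2+4) ^2) 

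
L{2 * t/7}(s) 2/(7 * s^2)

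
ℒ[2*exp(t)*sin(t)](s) 2/((s - 1)^2 + 1)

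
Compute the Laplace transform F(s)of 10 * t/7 10/(7 * s^2)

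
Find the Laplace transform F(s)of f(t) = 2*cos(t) 2*s/(s^2+1)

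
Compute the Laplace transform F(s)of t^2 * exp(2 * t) 2/(s - 2)^3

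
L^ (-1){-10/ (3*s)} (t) -10/3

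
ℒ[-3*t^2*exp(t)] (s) -6/(s - 1)^3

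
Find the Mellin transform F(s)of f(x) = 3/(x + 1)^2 -3*pi*(s - 1)/sin(pi*s)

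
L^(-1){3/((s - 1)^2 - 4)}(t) 3*exp(t)*sinh(2*t)/2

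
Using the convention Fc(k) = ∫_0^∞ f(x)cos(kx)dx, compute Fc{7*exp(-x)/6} 7/(6*(k^2+1))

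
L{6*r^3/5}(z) 36/(5*z^4) 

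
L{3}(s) 3/s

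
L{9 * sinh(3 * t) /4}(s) 27/(4 * (s^2 - 9) ) 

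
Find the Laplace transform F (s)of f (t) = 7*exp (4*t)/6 7/ (6*(s - 4))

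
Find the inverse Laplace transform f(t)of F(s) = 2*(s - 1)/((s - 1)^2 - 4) 2*exp(t)*cosh(2*t)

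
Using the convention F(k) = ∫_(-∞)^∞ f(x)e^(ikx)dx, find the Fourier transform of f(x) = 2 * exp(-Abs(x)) 4/(k^2 + 1)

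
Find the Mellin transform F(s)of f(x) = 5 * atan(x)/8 -5 * pi * sec(pi * s/2)/(16 * s)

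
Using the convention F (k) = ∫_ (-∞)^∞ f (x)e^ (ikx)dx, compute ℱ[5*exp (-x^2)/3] 5*sqrt (pi)*exp (-k^2/4)/3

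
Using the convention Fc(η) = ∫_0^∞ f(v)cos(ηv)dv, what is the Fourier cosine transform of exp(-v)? 1/(η^2 + 1)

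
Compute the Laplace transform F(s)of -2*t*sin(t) -4*s/(s^2 + 1)^2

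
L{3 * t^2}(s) 6/s^3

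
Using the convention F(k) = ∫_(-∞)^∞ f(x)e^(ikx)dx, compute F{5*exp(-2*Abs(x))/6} 10/(3*(k^2 + 4))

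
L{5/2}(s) 5/(2 * s)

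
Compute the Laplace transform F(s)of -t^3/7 -6/(7*s^4)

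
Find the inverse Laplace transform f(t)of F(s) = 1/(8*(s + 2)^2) t*exp(-2*t)/8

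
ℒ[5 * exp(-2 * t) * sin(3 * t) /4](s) 15/(4 * ((s + 2) ^2 + 9) ) 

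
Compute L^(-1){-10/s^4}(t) -5*t^3/3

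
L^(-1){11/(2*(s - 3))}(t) 11*exp(3*t)/2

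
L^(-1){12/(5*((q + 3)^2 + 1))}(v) 12*exp(-3*v)*sin(v)/5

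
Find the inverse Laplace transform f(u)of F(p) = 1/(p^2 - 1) sinh(u)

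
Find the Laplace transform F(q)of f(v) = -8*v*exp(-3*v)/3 -8/(3*(q + 3)^2)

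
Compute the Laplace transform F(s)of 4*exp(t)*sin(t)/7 4/(7*((s - 1)^2+1))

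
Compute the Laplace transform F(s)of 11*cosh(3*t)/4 11*s/(4*(s^2 - 9))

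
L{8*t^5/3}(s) 320/s^6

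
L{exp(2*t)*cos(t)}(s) (s - 2)/((s - 2)^2 + 1)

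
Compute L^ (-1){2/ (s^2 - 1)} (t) 2 * sinh (t)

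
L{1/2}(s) 1/(2 * s)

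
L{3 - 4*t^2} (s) 3/s - 8/s^3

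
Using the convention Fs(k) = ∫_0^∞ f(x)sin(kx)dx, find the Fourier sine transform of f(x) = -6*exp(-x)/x -6*atan(k)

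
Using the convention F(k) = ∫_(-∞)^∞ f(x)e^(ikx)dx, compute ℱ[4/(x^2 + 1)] 4*pi*exp(-Abs(k))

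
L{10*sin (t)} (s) 10/ (s^2 + 1)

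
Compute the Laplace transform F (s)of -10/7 -10/ (7*s)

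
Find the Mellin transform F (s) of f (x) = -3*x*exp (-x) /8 -3*gamma (s + 1) /8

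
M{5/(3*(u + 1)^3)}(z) 5*pi*(z - 2)*(z - 1)/(6*sin(pi*z))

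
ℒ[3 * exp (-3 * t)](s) 3/ (s + 3)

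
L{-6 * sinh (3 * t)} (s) -18/ (s^2 - 9)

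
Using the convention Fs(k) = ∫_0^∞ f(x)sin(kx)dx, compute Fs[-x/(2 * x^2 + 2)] -pi * exp(-k)/4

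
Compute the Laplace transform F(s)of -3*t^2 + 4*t 4/s^2 - 6/s^3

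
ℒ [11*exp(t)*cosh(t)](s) 11*(s - 1)/(s*(s - 2))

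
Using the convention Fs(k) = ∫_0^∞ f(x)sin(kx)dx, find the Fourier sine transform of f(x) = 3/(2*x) 3*pi/4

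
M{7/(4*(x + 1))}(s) 7*pi*csc(pi*s)/4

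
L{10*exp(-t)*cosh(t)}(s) 10*(s + 1)/(s*(s + 2))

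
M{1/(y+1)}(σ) pi * csc(pi * σ)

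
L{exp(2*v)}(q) 1/(q - 2)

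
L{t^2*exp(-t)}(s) 2/(s + 1)^3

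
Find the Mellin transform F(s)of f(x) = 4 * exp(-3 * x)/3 4 * gamma(s)/(3 * 3^s)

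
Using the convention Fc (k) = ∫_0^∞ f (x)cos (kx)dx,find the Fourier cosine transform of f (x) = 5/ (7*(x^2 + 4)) 5*pi*exp (-2*k)/28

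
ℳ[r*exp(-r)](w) gamma(w + 1)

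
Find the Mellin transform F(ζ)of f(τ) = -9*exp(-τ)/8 -9*gamma(ζ)/8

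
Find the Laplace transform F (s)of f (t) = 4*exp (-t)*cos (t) 4*(s+1)/ ( (s+1)^2+1)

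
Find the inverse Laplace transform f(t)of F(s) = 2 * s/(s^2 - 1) 2 * cosh(t)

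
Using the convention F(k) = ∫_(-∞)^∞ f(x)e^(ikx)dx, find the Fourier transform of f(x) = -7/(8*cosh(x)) -7*pi/(8*cosh(pi*k/2))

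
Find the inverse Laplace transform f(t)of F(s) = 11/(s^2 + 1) 11*sin(t)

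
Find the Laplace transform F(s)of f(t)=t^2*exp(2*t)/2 (s - 2)^(-3)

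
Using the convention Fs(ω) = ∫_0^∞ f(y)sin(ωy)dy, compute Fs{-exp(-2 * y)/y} -atan(ω/2)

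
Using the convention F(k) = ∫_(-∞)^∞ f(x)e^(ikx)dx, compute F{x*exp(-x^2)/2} I*sqrt(pi)*k*exp(-k^2/4)/4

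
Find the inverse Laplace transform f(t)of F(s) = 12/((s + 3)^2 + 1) 12 * exp(-3 * t) * sin(t)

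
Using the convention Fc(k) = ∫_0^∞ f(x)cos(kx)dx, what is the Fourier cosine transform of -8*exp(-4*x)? -32/(k^2 + 16)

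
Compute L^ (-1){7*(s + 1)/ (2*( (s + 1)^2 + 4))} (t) 7*exp (-t)*cos (2*t)/2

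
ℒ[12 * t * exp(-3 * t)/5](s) 12/(5 * (s + 3)^2)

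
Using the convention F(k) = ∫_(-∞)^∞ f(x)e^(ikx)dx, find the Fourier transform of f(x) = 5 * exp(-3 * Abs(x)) 30/(k^2 + 9)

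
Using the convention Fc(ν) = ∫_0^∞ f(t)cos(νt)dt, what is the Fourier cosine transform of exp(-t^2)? sqrt(pi) * exp(-ν^2/4)/2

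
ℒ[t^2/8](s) 1/(4 * s^3)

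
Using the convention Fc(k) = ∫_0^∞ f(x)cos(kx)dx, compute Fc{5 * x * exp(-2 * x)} 5 * (4 - k^2)/(k^2 + 4)^2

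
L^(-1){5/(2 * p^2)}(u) 5 * u/2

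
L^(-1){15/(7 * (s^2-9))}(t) 5 * sinh(3 * t)/7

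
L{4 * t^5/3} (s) 160/s^6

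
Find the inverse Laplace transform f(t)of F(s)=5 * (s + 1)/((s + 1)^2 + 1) 5 * exp(-t) * cos(t)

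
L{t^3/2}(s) 3/s^4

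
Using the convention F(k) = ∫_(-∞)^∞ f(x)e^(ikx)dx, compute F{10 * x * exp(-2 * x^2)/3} 5 * sqrt(2) * I * sqrt(pi) * k * exp(-k^2/8)/12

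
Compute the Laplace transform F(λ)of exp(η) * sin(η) 1/((λ - 1)^2 + 1)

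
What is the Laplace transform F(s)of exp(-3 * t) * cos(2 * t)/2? (s + 3)/(2 * ((s + 3)^2 + 4))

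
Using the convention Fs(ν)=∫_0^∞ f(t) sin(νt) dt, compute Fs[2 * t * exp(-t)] 4 * ν/(ν^2 + 1) ^2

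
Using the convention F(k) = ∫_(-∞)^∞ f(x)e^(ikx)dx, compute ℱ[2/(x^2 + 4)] pi*exp(-2*Abs(k))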